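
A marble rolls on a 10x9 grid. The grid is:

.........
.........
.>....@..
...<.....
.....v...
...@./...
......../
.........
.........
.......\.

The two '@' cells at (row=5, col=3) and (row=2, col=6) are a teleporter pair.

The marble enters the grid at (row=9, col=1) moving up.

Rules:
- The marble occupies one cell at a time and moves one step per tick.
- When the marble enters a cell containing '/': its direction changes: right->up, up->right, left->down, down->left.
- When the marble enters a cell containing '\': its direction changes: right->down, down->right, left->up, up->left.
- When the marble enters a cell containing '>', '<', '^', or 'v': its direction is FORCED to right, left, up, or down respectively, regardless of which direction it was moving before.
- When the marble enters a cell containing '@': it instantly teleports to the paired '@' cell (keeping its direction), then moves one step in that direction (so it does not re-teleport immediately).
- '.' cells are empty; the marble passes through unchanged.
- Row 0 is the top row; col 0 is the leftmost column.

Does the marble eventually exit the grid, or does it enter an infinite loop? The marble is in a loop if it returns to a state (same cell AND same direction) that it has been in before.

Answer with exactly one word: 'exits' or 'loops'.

Answer: loops

Derivation:
Step 1: enter (9,1), '.' pass, move up to (8,1)
Step 2: enter (8,1), '.' pass, move up to (7,1)
Step 3: enter (7,1), '.' pass, move up to (6,1)
Step 4: enter (6,1), '.' pass, move up to (5,1)
Step 5: enter (5,1), '.' pass, move up to (4,1)
Step 6: enter (4,1), '.' pass, move up to (3,1)
Step 7: enter (3,1), '.' pass, move up to (2,1)
Step 8: enter (2,1), '>' forces up->right, move right to (2,2)
Step 9: enter (2,2), '.' pass, move right to (2,3)
Step 10: enter (2,3), '.' pass, move right to (2,4)
Step 11: enter (2,4), '.' pass, move right to (2,5)
Step 12: enter (2,5), '.' pass, move right to (2,6)
Step 13: enter (2,6), '@' teleport (2,6)->(5,3), also enter (5,3), move right to (5,4)
Step 14: enter (5,4), '.' pass, move right to (5,5)
Step 15: enter (5,5), '/' deflects right->up, move up to (4,5)
Step 16: enter (4,5), 'v' forces up->down, move down to (5,5)
Step 17: enter (5,5), '/' deflects down->left, move left to (5,4)
Step 18: enter (5,4), '.' pass, move left to (5,3)
Step 19: enter (5,3), '@' teleport (5,3)->(2,6), also enter (2,6), move left to (2,5)
Step 20: enter (2,5), '.' pass, move left to (2,4)
Step 21: enter (2,4), '.' pass, move left to (2,3)
Step 22: enter (2,3), '.' pass, move left to (2,2)
Step 23: enter (2,2), '.' pass, move left to (2,1)
Step 24: enter (2,1), '>' forces left->right, move right to (2,2)
Step 25: at (2,2) dir=right — LOOP DETECTED (seen before)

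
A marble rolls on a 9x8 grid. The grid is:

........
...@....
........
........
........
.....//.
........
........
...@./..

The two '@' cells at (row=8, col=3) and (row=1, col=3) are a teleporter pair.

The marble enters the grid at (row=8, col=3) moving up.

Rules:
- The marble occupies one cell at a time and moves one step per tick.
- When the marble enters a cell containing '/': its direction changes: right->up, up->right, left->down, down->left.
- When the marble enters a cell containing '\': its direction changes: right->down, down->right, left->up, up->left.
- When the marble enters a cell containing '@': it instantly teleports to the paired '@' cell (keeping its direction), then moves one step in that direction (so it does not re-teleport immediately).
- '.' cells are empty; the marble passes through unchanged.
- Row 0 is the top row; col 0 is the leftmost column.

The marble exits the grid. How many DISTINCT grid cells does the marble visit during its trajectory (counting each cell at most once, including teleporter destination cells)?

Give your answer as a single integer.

Answer: 3

Derivation:
Step 1: enter (8,3), '@' teleport (8,3)->(1,3), also enter (1,3), move up to (0,3)
Step 2: enter (0,3), '.' pass, move up to (-1,3)
Step 3: at (-1,3) — EXIT via top edge, pos 3
Distinct cells visited: 3 (path length 3)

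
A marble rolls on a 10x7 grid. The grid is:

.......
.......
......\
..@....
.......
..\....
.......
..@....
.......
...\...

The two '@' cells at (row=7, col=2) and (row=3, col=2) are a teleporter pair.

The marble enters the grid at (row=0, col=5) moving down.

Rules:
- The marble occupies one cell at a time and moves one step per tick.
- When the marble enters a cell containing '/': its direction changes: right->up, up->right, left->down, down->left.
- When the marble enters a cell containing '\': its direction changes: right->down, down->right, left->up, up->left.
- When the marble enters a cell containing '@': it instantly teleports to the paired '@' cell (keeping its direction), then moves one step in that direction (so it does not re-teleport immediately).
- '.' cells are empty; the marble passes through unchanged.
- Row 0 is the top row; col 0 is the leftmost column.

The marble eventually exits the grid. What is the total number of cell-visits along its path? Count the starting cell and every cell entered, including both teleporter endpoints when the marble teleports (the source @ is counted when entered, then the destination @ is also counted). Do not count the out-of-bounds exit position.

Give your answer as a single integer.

Step 1: enter (0,5), '.' pass, move down to (1,5)
Step 2: enter (1,5), '.' pass, move down to (2,5)
Step 3: enter (2,5), '.' pass, move down to (3,5)
Step 4: enter (3,5), '.' pass, move down to (4,5)
Step 5: enter (4,5), '.' pass, move down to (5,5)
Step 6: enter (5,5), '.' pass, move down to (6,5)
Step 7: enter (6,5), '.' pass, move down to (7,5)
Step 8: enter (7,5), '.' pass, move down to (8,5)
Step 9: enter (8,5), '.' pass, move down to (9,5)
Step 10: enter (9,5), '.' pass, move down to (10,5)
Step 11: at (10,5) — EXIT via bottom edge, pos 5
Path length (cell visits): 10

Answer: 10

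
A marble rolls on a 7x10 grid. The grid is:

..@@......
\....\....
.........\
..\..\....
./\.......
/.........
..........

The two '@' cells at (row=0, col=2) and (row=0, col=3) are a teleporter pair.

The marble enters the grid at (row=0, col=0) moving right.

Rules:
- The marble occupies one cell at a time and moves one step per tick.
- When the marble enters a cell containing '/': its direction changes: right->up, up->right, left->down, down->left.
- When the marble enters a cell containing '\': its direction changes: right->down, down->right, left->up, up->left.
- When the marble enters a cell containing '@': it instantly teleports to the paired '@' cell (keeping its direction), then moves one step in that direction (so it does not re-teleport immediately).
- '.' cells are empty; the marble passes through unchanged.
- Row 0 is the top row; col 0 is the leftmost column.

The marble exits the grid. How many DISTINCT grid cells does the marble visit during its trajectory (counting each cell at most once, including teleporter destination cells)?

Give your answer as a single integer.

Answer: 10

Derivation:
Step 1: enter (0,0), '.' pass, move right to (0,1)
Step 2: enter (0,1), '.' pass, move right to (0,2)
Step 3: enter (0,2), '@' teleport (0,2)->(0,3), also enter (0,3), move right to (0,4)
Step 4: enter (0,4), '.' pass, move right to (0,5)
Step 5: enter (0,5), '.' pass, move right to (0,6)
Step 6: enter (0,6), '.' pass, move right to (0,7)
Step 7: enter (0,7), '.' pass, move right to (0,8)
Step 8: enter (0,8), '.' pass, move right to (0,9)
Step 9: enter (0,9), '.' pass, move right to (0,10)
Step 10: at (0,10) — EXIT via right edge, pos 0
Distinct cells visited: 10 (path length 10)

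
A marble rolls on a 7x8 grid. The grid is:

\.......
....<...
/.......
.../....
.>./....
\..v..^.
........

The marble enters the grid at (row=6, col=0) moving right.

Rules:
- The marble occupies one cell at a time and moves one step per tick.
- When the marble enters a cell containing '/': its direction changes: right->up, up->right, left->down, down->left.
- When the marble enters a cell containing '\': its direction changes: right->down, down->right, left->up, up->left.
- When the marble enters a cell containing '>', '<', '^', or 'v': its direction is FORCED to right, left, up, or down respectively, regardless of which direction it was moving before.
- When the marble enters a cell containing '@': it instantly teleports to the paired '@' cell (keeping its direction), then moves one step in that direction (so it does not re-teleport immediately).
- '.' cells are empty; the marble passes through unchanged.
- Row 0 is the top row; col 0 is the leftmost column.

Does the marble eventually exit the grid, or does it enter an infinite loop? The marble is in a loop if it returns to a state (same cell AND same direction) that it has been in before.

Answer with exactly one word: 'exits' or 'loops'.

Answer: exits

Derivation:
Step 1: enter (6,0), '.' pass, move right to (6,1)
Step 2: enter (6,1), '.' pass, move right to (6,2)
Step 3: enter (6,2), '.' pass, move right to (6,3)
Step 4: enter (6,3), '.' pass, move right to (6,4)
Step 5: enter (6,4), '.' pass, move right to (6,5)
Step 6: enter (6,5), '.' pass, move right to (6,6)
Step 7: enter (6,6), '.' pass, move right to (6,7)
Step 8: enter (6,7), '.' pass, move right to (6,8)
Step 9: at (6,8) — EXIT via right edge, pos 6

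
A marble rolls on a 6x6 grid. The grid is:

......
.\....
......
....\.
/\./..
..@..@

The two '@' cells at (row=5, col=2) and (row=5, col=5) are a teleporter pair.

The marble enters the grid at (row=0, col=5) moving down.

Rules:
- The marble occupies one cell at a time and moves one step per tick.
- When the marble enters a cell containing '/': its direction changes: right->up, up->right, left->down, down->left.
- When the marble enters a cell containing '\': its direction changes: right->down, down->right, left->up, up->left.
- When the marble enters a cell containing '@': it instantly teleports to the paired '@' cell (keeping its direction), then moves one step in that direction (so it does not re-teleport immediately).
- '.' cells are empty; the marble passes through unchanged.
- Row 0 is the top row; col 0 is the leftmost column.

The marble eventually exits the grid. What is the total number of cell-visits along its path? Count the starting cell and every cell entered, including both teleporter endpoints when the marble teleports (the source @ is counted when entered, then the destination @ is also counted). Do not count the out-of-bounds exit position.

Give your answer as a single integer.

Answer: 7

Derivation:
Step 1: enter (0,5), '.' pass, move down to (1,5)
Step 2: enter (1,5), '.' pass, move down to (2,5)
Step 3: enter (2,5), '.' pass, move down to (3,5)
Step 4: enter (3,5), '.' pass, move down to (4,5)
Step 5: enter (4,5), '.' pass, move down to (5,5)
Step 6: enter (5,5), '@' teleport (5,5)->(5,2), also enter (5,2), move down to (6,2)
Step 7: at (6,2) — EXIT via bottom edge, pos 2
Path length (cell visits): 7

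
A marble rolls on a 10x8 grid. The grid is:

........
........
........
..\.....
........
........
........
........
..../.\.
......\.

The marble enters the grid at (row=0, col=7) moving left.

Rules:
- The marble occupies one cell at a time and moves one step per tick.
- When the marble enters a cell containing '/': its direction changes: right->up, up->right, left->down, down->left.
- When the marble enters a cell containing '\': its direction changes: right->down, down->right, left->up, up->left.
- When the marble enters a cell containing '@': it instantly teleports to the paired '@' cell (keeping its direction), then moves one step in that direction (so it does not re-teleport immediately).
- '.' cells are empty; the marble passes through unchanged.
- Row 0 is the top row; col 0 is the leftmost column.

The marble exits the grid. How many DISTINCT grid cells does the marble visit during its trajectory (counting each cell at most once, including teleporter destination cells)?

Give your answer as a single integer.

Answer: 8

Derivation:
Step 1: enter (0,7), '.' pass, move left to (0,6)
Step 2: enter (0,6), '.' pass, move left to (0,5)
Step 3: enter (0,5), '.' pass, move left to (0,4)
Step 4: enter (0,4), '.' pass, move left to (0,3)
Step 5: enter (0,3), '.' pass, move left to (0,2)
Step 6: enter (0,2), '.' pass, move left to (0,1)
Step 7: enter (0,1), '.' pass, move left to (0,0)
Step 8: enter (0,0), '.' pass, move left to (0,-1)
Step 9: at (0,-1) — EXIT via left edge, pos 0
Distinct cells visited: 8 (path length 8)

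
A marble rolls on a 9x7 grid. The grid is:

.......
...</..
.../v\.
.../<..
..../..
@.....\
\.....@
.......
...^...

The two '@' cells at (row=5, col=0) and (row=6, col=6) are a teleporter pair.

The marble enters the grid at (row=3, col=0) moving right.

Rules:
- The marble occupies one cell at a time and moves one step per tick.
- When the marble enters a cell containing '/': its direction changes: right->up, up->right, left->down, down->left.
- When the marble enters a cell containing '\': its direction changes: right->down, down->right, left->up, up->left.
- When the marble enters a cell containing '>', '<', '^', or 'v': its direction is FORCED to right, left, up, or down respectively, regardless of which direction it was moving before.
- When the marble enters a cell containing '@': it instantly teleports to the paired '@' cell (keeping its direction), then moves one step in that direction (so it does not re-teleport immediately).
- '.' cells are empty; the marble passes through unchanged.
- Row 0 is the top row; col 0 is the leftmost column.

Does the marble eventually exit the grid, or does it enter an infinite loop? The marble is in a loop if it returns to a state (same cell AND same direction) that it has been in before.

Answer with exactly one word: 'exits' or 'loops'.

Step 1: enter (3,0), '.' pass, move right to (3,1)
Step 2: enter (3,1), '.' pass, move right to (3,2)
Step 3: enter (3,2), '.' pass, move right to (3,3)
Step 4: enter (3,3), '/' deflects right->up, move up to (2,3)
Step 5: enter (2,3), '/' deflects up->right, move right to (2,4)
Step 6: enter (2,4), 'v' forces right->down, move down to (3,4)
Step 7: enter (3,4), '<' forces down->left, move left to (3,3)
Step 8: enter (3,3), '/' deflects left->down, move down to (4,3)
Step 9: enter (4,3), '.' pass, move down to (5,3)
Step 10: enter (5,3), '.' pass, move down to (6,3)
Step 11: enter (6,3), '.' pass, move down to (7,3)
Step 12: enter (7,3), '.' pass, move down to (8,3)
Step 13: enter (8,3), '^' forces down->up, move up to (7,3)
Step 14: enter (7,3), '.' pass, move up to (6,3)
Step 15: enter (6,3), '.' pass, move up to (5,3)
Step 16: enter (5,3), '.' pass, move up to (4,3)
Step 17: enter (4,3), '.' pass, move up to (3,3)
Step 18: enter (3,3), '/' deflects up->right, move right to (3,4)
Step 19: enter (3,4), '<' forces right->left, move left to (3,3)
Step 20: at (3,3) dir=left — LOOP DETECTED (seen before)

Answer: loops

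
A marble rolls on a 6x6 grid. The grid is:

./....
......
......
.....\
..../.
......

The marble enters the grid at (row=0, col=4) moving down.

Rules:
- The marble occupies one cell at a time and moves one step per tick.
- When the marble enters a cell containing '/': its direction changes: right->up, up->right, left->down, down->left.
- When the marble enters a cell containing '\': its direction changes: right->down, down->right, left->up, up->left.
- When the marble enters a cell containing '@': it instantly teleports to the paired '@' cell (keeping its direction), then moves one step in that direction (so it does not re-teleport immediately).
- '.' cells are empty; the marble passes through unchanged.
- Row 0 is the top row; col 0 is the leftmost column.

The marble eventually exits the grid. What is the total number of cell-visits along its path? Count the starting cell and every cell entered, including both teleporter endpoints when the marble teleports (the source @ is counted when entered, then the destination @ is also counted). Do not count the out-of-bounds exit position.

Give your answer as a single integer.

Step 1: enter (0,4), '.' pass, move down to (1,4)
Step 2: enter (1,4), '.' pass, move down to (2,4)
Step 3: enter (2,4), '.' pass, move down to (3,4)
Step 4: enter (3,4), '.' pass, move down to (4,4)
Step 5: enter (4,4), '/' deflects down->left, move left to (4,3)
Step 6: enter (4,3), '.' pass, move left to (4,2)
Step 7: enter (4,2), '.' pass, move left to (4,1)
Step 8: enter (4,1), '.' pass, move left to (4,0)
Step 9: enter (4,0), '.' pass, move left to (4,-1)
Step 10: at (4,-1) — EXIT via left edge, pos 4
Path length (cell visits): 9

Answer: 9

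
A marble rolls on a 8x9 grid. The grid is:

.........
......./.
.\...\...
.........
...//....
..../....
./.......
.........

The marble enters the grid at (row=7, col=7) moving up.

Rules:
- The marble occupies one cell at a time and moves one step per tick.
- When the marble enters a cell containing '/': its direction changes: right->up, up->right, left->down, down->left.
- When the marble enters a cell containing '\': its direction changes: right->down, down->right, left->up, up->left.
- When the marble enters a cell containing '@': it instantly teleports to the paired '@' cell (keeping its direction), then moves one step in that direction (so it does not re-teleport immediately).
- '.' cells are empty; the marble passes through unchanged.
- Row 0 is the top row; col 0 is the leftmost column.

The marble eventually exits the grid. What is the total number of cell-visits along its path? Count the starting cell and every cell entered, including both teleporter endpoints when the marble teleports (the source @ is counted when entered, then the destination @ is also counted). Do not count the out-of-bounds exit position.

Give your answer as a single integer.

Step 1: enter (7,7), '.' pass, move up to (6,7)
Step 2: enter (6,7), '.' pass, move up to (5,7)
Step 3: enter (5,7), '.' pass, move up to (4,7)
Step 4: enter (4,7), '.' pass, move up to (3,7)
Step 5: enter (3,7), '.' pass, move up to (2,7)
Step 6: enter (2,7), '.' pass, move up to (1,7)
Step 7: enter (1,7), '/' deflects up->right, move right to (1,8)
Step 8: enter (1,8), '.' pass, move right to (1,9)
Step 9: at (1,9) — EXIT via right edge, pos 1
Path length (cell visits): 8

Answer: 8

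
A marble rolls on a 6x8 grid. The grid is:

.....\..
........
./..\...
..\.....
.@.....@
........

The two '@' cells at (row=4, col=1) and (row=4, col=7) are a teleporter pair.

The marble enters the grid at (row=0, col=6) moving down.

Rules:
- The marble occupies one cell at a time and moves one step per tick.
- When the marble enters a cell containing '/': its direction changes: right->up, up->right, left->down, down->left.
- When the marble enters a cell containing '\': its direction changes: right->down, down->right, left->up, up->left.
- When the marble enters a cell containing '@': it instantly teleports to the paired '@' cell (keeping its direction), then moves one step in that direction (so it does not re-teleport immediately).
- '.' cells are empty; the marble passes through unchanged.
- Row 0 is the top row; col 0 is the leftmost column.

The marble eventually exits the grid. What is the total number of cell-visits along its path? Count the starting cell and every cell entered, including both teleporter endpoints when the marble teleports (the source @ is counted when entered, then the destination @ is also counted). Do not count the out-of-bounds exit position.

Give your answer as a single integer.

Answer: 6

Derivation:
Step 1: enter (0,6), '.' pass, move down to (1,6)
Step 2: enter (1,6), '.' pass, move down to (2,6)
Step 3: enter (2,6), '.' pass, move down to (3,6)
Step 4: enter (3,6), '.' pass, move down to (4,6)
Step 5: enter (4,6), '.' pass, move down to (5,6)
Step 6: enter (5,6), '.' pass, move down to (6,6)
Step 7: at (6,6) — EXIT via bottom edge, pos 6
Path length (cell visits): 6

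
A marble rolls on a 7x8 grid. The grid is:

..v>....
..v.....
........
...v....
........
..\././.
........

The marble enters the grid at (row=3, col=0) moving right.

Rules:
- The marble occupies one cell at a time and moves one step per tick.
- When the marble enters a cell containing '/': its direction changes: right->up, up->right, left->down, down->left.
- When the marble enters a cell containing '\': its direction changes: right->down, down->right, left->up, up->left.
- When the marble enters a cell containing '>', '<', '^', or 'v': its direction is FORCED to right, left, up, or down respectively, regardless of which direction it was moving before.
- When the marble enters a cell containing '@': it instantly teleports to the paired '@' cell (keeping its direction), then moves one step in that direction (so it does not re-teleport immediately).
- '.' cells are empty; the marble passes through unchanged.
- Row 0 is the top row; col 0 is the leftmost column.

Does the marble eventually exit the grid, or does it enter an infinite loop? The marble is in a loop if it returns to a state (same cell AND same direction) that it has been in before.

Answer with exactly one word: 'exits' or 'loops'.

Step 1: enter (3,0), '.' pass, move right to (3,1)
Step 2: enter (3,1), '.' pass, move right to (3,2)
Step 3: enter (3,2), '.' pass, move right to (3,3)
Step 4: enter (3,3), 'v' forces right->down, move down to (4,3)
Step 5: enter (4,3), '.' pass, move down to (5,3)
Step 6: enter (5,3), '.' pass, move down to (6,3)
Step 7: enter (6,3), '.' pass, move down to (7,3)
Step 8: at (7,3) — EXIT via bottom edge, pos 3

Answer: exits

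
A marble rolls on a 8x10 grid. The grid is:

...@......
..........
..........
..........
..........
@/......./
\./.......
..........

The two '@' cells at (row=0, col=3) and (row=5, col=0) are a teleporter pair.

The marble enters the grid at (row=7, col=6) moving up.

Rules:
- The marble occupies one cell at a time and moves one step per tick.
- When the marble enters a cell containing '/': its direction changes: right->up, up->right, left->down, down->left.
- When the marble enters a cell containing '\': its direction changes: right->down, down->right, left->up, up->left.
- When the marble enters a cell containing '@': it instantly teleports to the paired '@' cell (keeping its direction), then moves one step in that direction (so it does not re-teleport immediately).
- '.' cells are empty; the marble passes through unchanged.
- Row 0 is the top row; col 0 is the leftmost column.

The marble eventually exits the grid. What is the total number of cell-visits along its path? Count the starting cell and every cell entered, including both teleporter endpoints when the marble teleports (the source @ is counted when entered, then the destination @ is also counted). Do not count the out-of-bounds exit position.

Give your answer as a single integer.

Answer: 8

Derivation:
Step 1: enter (7,6), '.' pass, move up to (6,6)
Step 2: enter (6,6), '.' pass, move up to (5,6)
Step 3: enter (5,6), '.' pass, move up to (4,6)
Step 4: enter (4,6), '.' pass, move up to (3,6)
Step 5: enter (3,6), '.' pass, move up to (2,6)
Step 6: enter (2,6), '.' pass, move up to (1,6)
Step 7: enter (1,6), '.' pass, move up to (0,6)
Step 8: enter (0,6), '.' pass, move up to (-1,6)
Step 9: at (-1,6) — EXIT via top edge, pos 6
Path length (cell visits): 8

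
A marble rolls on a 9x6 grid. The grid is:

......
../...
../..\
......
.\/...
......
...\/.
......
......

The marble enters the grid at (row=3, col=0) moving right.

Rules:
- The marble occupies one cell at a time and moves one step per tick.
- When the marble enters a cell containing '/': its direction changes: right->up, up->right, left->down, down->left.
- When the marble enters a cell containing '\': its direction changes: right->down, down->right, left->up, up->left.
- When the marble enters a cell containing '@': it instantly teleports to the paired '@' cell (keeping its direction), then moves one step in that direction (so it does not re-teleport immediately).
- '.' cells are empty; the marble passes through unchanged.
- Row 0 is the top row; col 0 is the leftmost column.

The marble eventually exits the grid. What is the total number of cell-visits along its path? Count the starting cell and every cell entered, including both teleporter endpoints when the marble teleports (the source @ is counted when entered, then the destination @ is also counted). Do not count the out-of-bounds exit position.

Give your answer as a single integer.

Answer: 6

Derivation:
Step 1: enter (3,0), '.' pass, move right to (3,1)
Step 2: enter (3,1), '.' pass, move right to (3,2)
Step 3: enter (3,2), '.' pass, move right to (3,3)
Step 4: enter (3,3), '.' pass, move right to (3,4)
Step 5: enter (3,4), '.' pass, move right to (3,5)
Step 6: enter (3,5), '.' pass, move right to (3,6)
Step 7: at (3,6) — EXIT via right edge, pos 3
Path length (cell visits): 6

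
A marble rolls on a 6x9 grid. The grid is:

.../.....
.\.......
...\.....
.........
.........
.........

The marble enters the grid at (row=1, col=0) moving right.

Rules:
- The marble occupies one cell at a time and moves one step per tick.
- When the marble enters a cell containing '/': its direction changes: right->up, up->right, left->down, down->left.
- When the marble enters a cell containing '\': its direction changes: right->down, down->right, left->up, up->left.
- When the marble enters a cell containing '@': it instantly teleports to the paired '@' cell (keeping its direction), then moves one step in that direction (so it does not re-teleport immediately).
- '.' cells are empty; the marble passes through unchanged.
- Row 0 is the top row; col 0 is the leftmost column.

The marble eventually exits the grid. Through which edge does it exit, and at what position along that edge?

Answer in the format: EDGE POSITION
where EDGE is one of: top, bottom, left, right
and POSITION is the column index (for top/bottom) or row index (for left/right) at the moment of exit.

Answer: bottom 1

Derivation:
Step 1: enter (1,0), '.' pass, move right to (1,1)
Step 2: enter (1,1), '\' deflects right->down, move down to (2,1)
Step 3: enter (2,1), '.' pass, move down to (3,1)
Step 4: enter (3,1), '.' pass, move down to (4,1)
Step 5: enter (4,1), '.' pass, move down to (5,1)
Step 6: enter (5,1), '.' pass, move down to (6,1)
Step 7: at (6,1) — EXIT via bottom edge, pos 1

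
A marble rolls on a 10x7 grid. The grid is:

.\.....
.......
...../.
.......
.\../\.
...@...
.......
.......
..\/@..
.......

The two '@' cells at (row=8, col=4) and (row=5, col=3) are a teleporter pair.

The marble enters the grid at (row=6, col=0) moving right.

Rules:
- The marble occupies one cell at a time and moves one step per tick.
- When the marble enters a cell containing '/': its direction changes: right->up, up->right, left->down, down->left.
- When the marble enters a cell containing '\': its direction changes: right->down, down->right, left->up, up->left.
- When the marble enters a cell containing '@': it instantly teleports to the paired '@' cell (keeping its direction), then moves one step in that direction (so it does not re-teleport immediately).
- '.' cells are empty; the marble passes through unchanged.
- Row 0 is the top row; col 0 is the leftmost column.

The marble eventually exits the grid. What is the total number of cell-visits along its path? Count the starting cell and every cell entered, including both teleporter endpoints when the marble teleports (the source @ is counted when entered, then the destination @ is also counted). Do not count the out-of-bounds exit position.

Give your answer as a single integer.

Answer: 7

Derivation:
Step 1: enter (6,0), '.' pass, move right to (6,1)
Step 2: enter (6,1), '.' pass, move right to (6,2)
Step 3: enter (6,2), '.' pass, move right to (6,3)
Step 4: enter (6,3), '.' pass, move right to (6,4)
Step 5: enter (6,4), '.' pass, move right to (6,5)
Step 6: enter (6,5), '.' pass, move right to (6,6)
Step 7: enter (6,6), '.' pass, move right to (6,7)
Step 8: at (6,7) — EXIT via right edge, pos 6
Path length (cell visits): 7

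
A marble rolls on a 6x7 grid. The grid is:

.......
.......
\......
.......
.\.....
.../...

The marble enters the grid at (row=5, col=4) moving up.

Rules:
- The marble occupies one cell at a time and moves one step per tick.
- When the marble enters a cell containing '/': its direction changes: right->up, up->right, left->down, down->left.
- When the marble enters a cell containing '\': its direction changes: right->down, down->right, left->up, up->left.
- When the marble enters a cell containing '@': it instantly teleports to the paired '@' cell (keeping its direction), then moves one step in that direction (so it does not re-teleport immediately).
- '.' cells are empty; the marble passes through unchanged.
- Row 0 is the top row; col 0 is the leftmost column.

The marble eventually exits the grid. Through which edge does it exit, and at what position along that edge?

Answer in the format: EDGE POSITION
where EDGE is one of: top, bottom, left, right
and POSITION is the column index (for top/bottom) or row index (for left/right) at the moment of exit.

Answer: top 4

Derivation:
Step 1: enter (5,4), '.' pass, move up to (4,4)
Step 2: enter (4,4), '.' pass, move up to (3,4)
Step 3: enter (3,4), '.' pass, move up to (2,4)
Step 4: enter (2,4), '.' pass, move up to (1,4)
Step 5: enter (1,4), '.' pass, move up to (0,4)
Step 6: enter (0,4), '.' pass, move up to (-1,4)
Step 7: at (-1,4) — EXIT via top edge, pos 4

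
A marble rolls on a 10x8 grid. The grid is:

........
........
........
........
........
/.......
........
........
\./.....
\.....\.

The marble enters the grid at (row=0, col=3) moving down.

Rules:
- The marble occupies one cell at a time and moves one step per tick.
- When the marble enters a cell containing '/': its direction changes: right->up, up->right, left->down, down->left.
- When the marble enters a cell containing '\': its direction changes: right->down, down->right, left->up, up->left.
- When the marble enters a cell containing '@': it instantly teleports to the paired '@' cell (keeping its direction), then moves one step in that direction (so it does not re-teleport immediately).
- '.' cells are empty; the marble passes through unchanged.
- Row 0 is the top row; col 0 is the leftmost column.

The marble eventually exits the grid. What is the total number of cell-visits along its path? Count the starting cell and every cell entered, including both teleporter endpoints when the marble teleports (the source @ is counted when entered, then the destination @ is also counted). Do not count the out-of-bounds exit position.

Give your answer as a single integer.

Step 1: enter (0,3), '.' pass, move down to (1,3)
Step 2: enter (1,3), '.' pass, move down to (2,3)
Step 3: enter (2,3), '.' pass, move down to (3,3)
Step 4: enter (3,3), '.' pass, move down to (4,3)
Step 5: enter (4,3), '.' pass, move down to (5,3)
Step 6: enter (5,3), '.' pass, move down to (6,3)
Step 7: enter (6,3), '.' pass, move down to (7,3)
Step 8: enter (7,3), '.' pass, move down to (8,3)
Step 9: enter (8,3), '.' pass, move down to (9,3)
Step 10: enter (9,3), '.' pass, move down to (10,3)
Step 11: at (10,3) — EXIT via bottom edge, pos 3
Path length (cell visits): 10

Answer: 10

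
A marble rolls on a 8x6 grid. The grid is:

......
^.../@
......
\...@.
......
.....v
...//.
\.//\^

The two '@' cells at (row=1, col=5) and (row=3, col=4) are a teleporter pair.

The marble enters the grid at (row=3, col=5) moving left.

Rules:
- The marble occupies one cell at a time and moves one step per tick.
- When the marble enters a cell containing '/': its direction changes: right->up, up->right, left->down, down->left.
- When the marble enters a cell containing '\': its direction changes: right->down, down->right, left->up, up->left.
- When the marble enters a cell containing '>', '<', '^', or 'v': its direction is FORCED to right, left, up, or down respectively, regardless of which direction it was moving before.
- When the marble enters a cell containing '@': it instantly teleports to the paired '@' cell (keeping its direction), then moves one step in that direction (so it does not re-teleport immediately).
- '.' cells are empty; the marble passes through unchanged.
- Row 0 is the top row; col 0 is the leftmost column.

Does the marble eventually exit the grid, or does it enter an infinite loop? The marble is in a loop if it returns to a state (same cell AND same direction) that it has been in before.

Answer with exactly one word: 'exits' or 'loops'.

Answer: loops

Derivation:
Step 1: enter (3,5), '.' pass, move left to (3,4)
Step 2: enter (3,4), '@' teleport (3,4)->(1,5), also enter (1,5), move left to (1,4)
Step 3: enter (1,4), '/' deflects left->down, move down to (2,4)
Step 4: enter (2,4), '.' pass, move down to (3,4)
Step 5: enter (3,4), '@' teleport (3,4)->(1,5), also enter (1,5), move down to (2,5)
Step 6: enter (2,5), '.' pass, move down to (3,5)
Step 7: enter (3,5), '.' pass, move down to (4,5)
Step 8: enter (4,5), '.' pass, move down to (5,5)
Step 9: enter (5,5), 'v' forces down->down, move down to (6,5)
Step 10: enter (6,5), '.' pass, move down to (7,5)
Step 11: enter (7,5), '^' forces down->up, move up to (6,5)
Step 12: enter (6,5), '.' pass, move up to (5,5)
Step 13: enter (5,5), 'v' forces up->down, move down to (6,5)
Step 14: at (6,5) dir=down — LOOP DETECTED (seen before)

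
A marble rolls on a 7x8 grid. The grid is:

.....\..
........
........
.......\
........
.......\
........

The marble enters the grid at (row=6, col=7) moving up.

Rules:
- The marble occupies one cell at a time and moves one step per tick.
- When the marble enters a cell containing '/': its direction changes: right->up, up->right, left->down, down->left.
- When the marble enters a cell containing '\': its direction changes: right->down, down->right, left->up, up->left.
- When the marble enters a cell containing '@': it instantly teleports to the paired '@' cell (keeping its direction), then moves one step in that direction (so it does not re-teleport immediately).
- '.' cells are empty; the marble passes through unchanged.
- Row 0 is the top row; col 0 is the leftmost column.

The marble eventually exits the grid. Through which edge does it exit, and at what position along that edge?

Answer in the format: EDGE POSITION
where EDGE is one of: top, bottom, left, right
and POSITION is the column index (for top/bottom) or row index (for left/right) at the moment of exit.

Step 1: enter (6,7), '.' pass, move up to (5,7)
Step 2: enter (5,7), '\' deflects up->left, move left to (5,6)
Step 3: enter (5,6), '.' pass, move left to (5,5)
Step 4: enter (5,5), '.' pass, move left to (5,4)
Step 5: enter (5,4), '.' pass, move left to (5,3)
Step 6: enter (5,3), '.' pass, move left to (5,2)
Step 7: enter (5,2), '.' pass, move left to (5,1)
Step 8: enter (5,1), '.' pass, move left to (5,0)
Step 9: enter (5,0), '.' pass, move left to (5,-1)
Step 10: at (5,-1) — EXIT via left edge, pos 5

Answer: left 5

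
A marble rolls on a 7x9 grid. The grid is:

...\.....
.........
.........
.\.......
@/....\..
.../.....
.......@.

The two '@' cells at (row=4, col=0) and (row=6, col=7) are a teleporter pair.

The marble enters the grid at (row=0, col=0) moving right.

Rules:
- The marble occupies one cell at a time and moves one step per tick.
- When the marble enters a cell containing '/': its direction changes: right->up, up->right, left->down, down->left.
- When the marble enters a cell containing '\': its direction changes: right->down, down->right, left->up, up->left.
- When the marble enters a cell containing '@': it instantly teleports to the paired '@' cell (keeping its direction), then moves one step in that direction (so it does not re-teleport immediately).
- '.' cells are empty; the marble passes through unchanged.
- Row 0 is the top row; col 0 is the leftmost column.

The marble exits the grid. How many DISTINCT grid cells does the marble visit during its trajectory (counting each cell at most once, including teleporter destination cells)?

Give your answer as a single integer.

Step 1: enter (0,0), '.' pass, move right to (0,1)
Step 2: enter (0,1), '.' pass, move right to (0,2)
Step 3: enter (0,2), '.' pass, move right to (0,3)
Step 4: enter (0,3), '\' deflects right->down, move down to (1,3)
Step 5: enter (1,3), '.' pass, move down to (2,3)
Step 6: enter (2,3), '.' pass, move down to (3,3)
Step 7: enter (3,3), '.' pass, move down to (4,3)
Step 8: enter (4,3), '.' pass, move down to (5,3)
Step 9: enter (5,3), '/' deflects down->left, move left to (5,2)
Step 10: enter (5,2), '.' pass, move left to (5,1)
Step 11: enter (5,1), '.' pass, move left to (5,0)
Step 12: enter (5,0), '.' pass, move left to (5,-1)
Step 13: at (5,-1) — EXIT via left edge, pos 5
Distinct cells visited: 12 (path length 12)

Answer: 12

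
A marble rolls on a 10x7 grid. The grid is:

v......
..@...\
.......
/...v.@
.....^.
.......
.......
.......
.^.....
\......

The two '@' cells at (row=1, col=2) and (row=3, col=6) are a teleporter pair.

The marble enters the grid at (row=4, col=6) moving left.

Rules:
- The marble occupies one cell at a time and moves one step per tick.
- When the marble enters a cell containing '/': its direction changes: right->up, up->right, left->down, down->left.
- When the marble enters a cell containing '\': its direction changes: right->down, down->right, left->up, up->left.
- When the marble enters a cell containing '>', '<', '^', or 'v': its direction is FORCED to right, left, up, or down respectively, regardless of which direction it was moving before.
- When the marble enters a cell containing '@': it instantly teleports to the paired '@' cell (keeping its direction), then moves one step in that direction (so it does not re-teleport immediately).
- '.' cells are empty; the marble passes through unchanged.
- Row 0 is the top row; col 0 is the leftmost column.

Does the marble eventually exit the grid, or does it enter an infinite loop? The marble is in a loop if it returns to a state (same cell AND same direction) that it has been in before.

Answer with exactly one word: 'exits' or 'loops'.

Step 1: enter (4,6), '.' pass, move left to (4,5)
Step 2: enter (4,5), '^' forces left->up, move up to (3,5)
Step 3: enter (3,5), '.' pass, move up to (2,5)
Step 4: enter (2,5), '.' pass, move up to (1,5)
Step 5: enter (1,5), '.' pass, move up to (0,5)
Step 6: enter (0,5), '.' pass, move up to (-1,5)
Step 7: at (-1,5) — EXIT via top edge, pos 5

Answer: exits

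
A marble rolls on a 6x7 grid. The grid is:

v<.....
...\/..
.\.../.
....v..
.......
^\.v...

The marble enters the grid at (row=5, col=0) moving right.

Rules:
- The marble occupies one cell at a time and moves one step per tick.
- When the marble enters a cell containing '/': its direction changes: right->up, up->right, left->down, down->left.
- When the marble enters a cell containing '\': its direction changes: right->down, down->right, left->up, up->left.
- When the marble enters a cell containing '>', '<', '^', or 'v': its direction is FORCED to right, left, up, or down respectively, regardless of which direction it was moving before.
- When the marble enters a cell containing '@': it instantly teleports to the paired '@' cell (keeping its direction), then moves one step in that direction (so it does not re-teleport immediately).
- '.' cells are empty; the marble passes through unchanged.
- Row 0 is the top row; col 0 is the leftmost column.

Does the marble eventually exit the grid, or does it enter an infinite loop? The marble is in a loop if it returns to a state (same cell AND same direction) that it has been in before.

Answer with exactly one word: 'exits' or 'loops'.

Answer: loops

Derivation:
Step 1: enter (5,0), '^' forces right->up, move up to (4,0)
Step 2: enter (4,0), '.' pass, move up to (3,0)
Step 3: enter (3,0), '.' pass, move up to (2,0)
Step 4: enter (2,0), '.' pass, move up to (1,0)
Step 5: enter (1,0), '.' pass, move up to (0,0)
Step 6: enter (0,0), 'v' forces up->down, move down to (1,0)
Step 7: enter (1,0), '.' pass, move down to (2,0)
Step 8: enter (2,0), '.' pass, move down to (3,0)
Step 9: enter (3,0), '.' pass, move down to (4,0)
Step 10: enter (4,0), '.' pass, move down to (5,0)
Step 11: enter (5,0), '^' forces down->up, move up to (4,0)
Step 12: at (4,0) dir=up — LOOP DETECTED (seen before)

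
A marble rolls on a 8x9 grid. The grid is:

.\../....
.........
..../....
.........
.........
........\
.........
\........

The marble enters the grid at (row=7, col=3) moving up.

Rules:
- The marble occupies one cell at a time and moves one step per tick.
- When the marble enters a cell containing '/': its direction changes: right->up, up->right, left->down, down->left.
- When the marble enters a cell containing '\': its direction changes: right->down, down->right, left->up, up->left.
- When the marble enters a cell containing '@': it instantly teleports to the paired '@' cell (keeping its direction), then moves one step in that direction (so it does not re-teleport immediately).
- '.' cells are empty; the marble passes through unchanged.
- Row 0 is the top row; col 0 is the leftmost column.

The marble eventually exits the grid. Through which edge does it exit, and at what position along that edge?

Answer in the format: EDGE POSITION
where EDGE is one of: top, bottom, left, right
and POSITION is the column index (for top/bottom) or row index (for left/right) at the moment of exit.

Answer: top 3

Derivation:
Step 1: enter (7,3), '.' pass, move up to (6,3)
Step 2: enter (6,3), '.' pass, move up to (5,3)
Step 3: enter (5,3), '.' pass, move up to (4,3)
Step 4: enter (4,3), '.' pass, move up to (3,3)
Step 5: enter (3,3), '.' pass, move up to (2,3)
Step 6: enter (2,3), '.' pass, move up to (1,3)
Step 7: enter (1,3), '.' pass, move up to (0,3)
Step 8: enter (0,3), '.' pass, move up to (-1,3)
Step 9: at (-1,3) — EXIT via top edge, pos 3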